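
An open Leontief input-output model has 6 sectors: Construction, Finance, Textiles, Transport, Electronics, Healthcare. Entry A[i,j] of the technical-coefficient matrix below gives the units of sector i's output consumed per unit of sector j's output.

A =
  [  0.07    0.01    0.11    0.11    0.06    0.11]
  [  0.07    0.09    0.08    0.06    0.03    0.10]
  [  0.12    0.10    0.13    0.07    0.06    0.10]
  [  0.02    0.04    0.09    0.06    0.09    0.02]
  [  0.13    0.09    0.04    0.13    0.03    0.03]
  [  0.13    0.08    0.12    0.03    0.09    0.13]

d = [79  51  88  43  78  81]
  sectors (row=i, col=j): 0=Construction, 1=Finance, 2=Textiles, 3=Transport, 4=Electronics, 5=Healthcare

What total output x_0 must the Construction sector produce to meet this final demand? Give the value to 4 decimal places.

144.3839

Form M = I − A:
  [  0.93   -0.01   -0.11   -0.11   -0.06   -0.11]
  [ -0.07    0.91   -0.08   -0.06   -0.03   -0.10]
  [ -0.12   -0.10    0.87   -0.07   -0.06   -0.10]
  [ -0.02   -0.04   -0.09    0.94   -0.09   -0.02]
  [ -0.13   -0.09   -0.04   -0.13    0.97   -0.03]
  [ -0.13   -0.08   -0.12   -0.03   -0.09    0.87]
Leontief inverse L = M⁻¹:
  [  1.1530    0.0707    0.2016    0.1769    0.1196    0.1853]
  [  0.1460    1.1473    0.1642    0.1195    0.0820    0.1748]
  [  0.2229    0.1761    1.2432    0.1541    0.1289    0.1993]
  [  0.0758    0.0839    0.1468    1.1084    0.1253    0.0659]
  [  0.1948    0.1393    0.1204    0.1933    1.0816    0.0962]
  [  0.2392    0.1577    0.2342    0.1169    0.1594    1.2329]
Total output x = L · d:
  x_0 = 1.1530·79 + 0.0707·51 + 0.2016·88 + 0.1769·43 + 0.1196·78 + 0.1853·81 = 144.3839
  x_1 = 0.1460·79 + 1.1473·51 + 0.1642·88 + 0.1195·43 + 0.0820·78 + 0.1748·81 = 110.1801
  x_2 = 0.2229·79 + 0.1761·51 + 1.2432·88 + 0.1541·43 + 0.1289·78 + 0.1993·81 = 168.8081
  x_3 = 0.0758·79 + 0.0839·51 + 0.1468·88 + 1.1084·43 + 0.1253·78 + 0.0659·81 = 85.9640
  x_4 = 0.1948·79 + 0.1393·51 + 0.1204·88 + 0.1933·43 + 1.0816·78 + 0.0962·81 = 133.5670
  x_5 = 0.2392·79 + 0.1577·51 + 0.2342·88 + 0.1169·43 + 0.1594·78 + 1.2329·81 = 164.8750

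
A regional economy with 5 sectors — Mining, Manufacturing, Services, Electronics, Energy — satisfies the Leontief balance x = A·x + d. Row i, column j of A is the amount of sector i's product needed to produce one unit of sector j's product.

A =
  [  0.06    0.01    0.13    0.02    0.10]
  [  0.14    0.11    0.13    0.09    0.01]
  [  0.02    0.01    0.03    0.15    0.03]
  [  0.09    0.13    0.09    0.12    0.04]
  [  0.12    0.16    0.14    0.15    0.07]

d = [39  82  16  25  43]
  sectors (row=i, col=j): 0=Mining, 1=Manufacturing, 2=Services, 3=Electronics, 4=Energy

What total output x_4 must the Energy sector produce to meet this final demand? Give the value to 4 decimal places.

86.9254

Form M = I − A:
  [  0.94   -0.01   -0.13   -0.02   -0.10]
  [ -0.14    0.89   -0.13   -0.09   -0.01]
  [ -0.02   -0.01    0.97   -0.15   -0.03]
  [ -0.09   -0.13   -0.09    0.88   -0.04]
  [ -0.12   -0.16   -0.14   -0.15    0.93]
Leontief inverse L = M⁻¹:
  [  1.0993    0.0495    0.1801    0.0826    0.1281]
  [  0.1993    1.1610    0.2046    0.1663    0.0477]
  [  0.0555    0.0504    1.0706    0.1973    0.0495]
  [  0.1571    0.1928    0.1694    1.2015    0.0761]
  [  0.2098    0.2448    0.2469    0.2628    1.1197]
Total output x = L · d:
  x_0 = 1.0993·39 + 0.0495·82 + 0.1801·16 + 0.0826·25 + 0.1281·43 = 57.3827
  x_1 = 0.1993·39 + 1.1610·82 + 0.2046·16 + 0.1663·25 + 0.0477·43 = 112.4525
  x_2 = 0.0555·39 + 0.0504·82 + 1.0706·16 + 0.1973·25 + 0.0495·43 = 30.4885
  x_3 = 0.1571·39 + 0.1928·82 + 0.1694·16 + 1.2015·25 + 0.0761·43 = 57.9594
  x_4 = 0.2098·39 + 0.2448·82 + 0.2469·16 + 0.2628·25 + 1.1197·43 = 86.9254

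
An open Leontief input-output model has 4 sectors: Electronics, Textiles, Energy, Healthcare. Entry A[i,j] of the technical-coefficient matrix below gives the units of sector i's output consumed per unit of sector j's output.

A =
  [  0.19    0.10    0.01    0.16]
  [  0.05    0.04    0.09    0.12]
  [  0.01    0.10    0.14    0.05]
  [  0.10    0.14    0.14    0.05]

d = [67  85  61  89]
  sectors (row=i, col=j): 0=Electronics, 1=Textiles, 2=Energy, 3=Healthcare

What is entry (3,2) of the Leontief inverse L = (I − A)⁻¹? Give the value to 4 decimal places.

Form M = I − A:
  [  0.81   -0.10   -0.01   -0.16]
  [ -0.05    0.96   -0.09   -0.12]
  [ -0.01   -0.10    0.86   -0.05]
  [ -0.10   -0.14   -0.14    0.95]
Leontief inverse L = M⁻¹:
  [  1.2760    0.1756    0.0724    0.2409]
  [  0.0887    1.0889    0.1410    0.1599]
  [  0.0340    0.1403    1.1919    0.0862]
  [  0.1524    0.1996    0.2041    1.1143]
Total output x = L · d:
  x_0 = 1.2760·67 + 0.1756·85 + 0.0724·61 + 0.2409·89 = 126.2796
  x_1 = 0.0887·67 + 1.0889·85 + 0.1410·61 + 0.1599·89 = 121.3347
  x_2 = 0.0340·67 + 0.1403·85 + 1.1919·61 + 0.0862·89 = 94.5768
  x_3 = 0.1524·67 + 0.1996·85 + 0.2041·61 + 1.1143·89 = 138.7953

L[3,2] = 0.2041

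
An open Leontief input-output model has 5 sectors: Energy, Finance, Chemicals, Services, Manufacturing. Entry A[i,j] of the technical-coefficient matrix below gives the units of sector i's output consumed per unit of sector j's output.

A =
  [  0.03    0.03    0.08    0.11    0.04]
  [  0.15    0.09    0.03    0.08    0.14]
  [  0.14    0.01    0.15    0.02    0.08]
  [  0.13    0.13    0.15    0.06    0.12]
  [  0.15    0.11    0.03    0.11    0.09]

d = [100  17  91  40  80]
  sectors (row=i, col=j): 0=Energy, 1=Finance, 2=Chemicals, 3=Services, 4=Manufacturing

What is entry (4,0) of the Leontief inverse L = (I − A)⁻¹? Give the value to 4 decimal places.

Form M = I − A:
  [  0.97   -0.03   -0.08   -0.11   -0.04]
  [ -0.15    0.91   -0.03   -0.08   -0.14]
  [ -0.14   -0.01    0.85   -0.02   -0.08]
  [ -0.13   -0.13   -0.15    0.94   -0.12]
  [ -0.15   -0.11   -0.03   -0.11    0.91]
Leontief inverse L = M⁻¹:
  [  1.0948    0.0695    0.1347    0.1474    0.0901]
  [  0.2477    1.1567    0.0992    0.1550    0.2180]
  [  0.2125    0.0464    1.2152    0.0702    0.1326]
  [  0.2512    0.1996    0.2394    1.1402    0.2132]
  [  0.2478    0.1769    0.1032    0.1832    1.1702]
Total output x = L · d:
  x_0 = 1.0948·100 + 0.0695·17 + 0.1347·91 + 0.1474·40 + 0.0901·80 = 136.0268
  x_1 = 0.2477·100 + 1.1567·17 + 0.0992·91 + 0.1550·40 + 0.2180·80 = 77.0979
  x_2 = 0.2125·100 + 0.0464·17 + 1.2152·91 + 0.0702·40 + 0.1326·80 = 146.0280
  x_3 = 0.2512·100 + 0.1996·17 + 0.2394·91 + 1.1402·40 + 0.2132·80 = 112.9629
  x_4 = 0.2478·100 + 0.1769·17 + 0.1032·91 + 0.1832·40 + 1.1702·80 = 138.1226

L[4,0] = 0.2478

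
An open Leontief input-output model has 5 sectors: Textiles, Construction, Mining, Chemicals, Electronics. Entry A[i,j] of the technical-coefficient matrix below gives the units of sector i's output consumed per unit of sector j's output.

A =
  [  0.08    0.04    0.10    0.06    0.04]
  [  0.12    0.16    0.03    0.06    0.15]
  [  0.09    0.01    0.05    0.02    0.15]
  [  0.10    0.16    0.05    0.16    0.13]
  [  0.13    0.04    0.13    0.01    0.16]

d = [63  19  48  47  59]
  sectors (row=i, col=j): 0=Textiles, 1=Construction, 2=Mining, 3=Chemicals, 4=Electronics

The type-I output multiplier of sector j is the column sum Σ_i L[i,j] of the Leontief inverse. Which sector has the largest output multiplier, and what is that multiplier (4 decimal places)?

Electronics (2.1192)

Form M = I − A:
  [  0.92   -0.04   -0.10   -0.06   -0.04]
  [ -0.12    0.84   -0.03   -0.06   -0.15]
  [ -0.09   -0.01    0.95   -0.02   -0.15]
  [ -0.10   -0.16   -0.05    0.84   -0.13]
  [ -0.13   -0.04   -0.13   -0.01    0.84]
Leontief inverse L = M⁻¹:
  [  1.1362    0.0783    0.1416    0.0914    0.1075]
  [  0.2211    1.2359    0.1046    0.1097    0.2669]
  [  0.1480    0.0385    1.1014    0.0421    0.2171]
  [  0.2190    0.2594    0.1331    1.2310    0.2710]
  [  0.2119    0.0800    0.1989    0.0405    1.2567]
Total output x = L · d:
  x_0 = 1.1362·63 + 0.0783·19 + 0.1416·48 + 0.0914·47 + 0.1075·59 = 90.5011
  x_1 = 0.2211·63 + 1.2359·19 + 0.1046·48 + 0.1097·47 + 0.2669·59 = 63.3323
  x_2 = 0.1480·63 + 0.0385·19 + 1.1014·48 + 0.0421·47 + 0.2171·59 = 77.7131
  x_3 = 0.2190·63 + 0.2594·19 + 0.1331·48 + 1.2310·47 + 0.2710·59 = 98.9636
  x_4 = 0.2119·63 + 0.0800·19 + 0.1989·48 + 0.0405·47 + 1.2567·59 = 100.4652
Output multipliers (column sums of L):
  Textiles: 1.9361
  Construction: 1.6921
  Mining: 1.6796
  Chemicals: 1.5149
  Electronics: 2.1192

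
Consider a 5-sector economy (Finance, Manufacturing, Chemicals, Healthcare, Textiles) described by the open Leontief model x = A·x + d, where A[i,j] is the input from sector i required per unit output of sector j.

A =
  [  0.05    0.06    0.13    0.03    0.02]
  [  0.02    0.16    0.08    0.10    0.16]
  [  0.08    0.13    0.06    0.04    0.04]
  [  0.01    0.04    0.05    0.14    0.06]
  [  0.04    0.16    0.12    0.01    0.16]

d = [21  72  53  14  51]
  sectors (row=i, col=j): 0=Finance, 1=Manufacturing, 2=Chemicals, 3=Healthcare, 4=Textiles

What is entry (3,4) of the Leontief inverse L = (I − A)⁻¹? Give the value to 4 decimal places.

L[3,4] = 0.1066

Form M = I − A:
  [  0.95   -0.06   -0.13   -0.03   -0.02]
  [ -0.02    0.84   -0.08   -0.10   -0.16]
  [ -0.08   -0.13    0.94   -0.04   -0.04]
  [ -0.01   -0.04   -0.05    0.86   -0.06]
  [ -0.04   -0.16   -0.12   -0.01    0.84]
Leontief inverse L = M⁻¹:
  [  1.0725    0.1171    0.1691    0.0596    0.0601]
  [  0.0530    1.2766    0.1581    0.1607    0.2634]
  [  0.1030    0.2023    1.1123    0.0800    0.0997]
  [  0.0262    0.0919    0.0878    1.1797    0.1066]
  [  0.0762    0.2787    0.1981    0.0589    1.2590]
Total output x = L · d:
  x_0 = 1.0725·21 + 0.1171·72 + 0.1691·53 + 0.0596·14 + 0.0601·51 = 43.8181
  x_1 = 0.0530·21 + 1.2766·72 + 0.1581·53 + 0.1607·14 + 0.2634·51 = 117.0915
  x_2 = 0.1030·21 + 0.2023·72 + 1.1123·53 + 0.0800·14 + 0.0997·51 = 81.8793
  x_3 = 0.0262·21 + 0.0919·72 + 0.0878·53 + 1.1797·14 + 0.1066·51 = 33.7767
  x_4 = 0.0762·21 + 0.2787·72 + 0.1981·53 + 0.0589·14 + 1.2590·51 = 97.2032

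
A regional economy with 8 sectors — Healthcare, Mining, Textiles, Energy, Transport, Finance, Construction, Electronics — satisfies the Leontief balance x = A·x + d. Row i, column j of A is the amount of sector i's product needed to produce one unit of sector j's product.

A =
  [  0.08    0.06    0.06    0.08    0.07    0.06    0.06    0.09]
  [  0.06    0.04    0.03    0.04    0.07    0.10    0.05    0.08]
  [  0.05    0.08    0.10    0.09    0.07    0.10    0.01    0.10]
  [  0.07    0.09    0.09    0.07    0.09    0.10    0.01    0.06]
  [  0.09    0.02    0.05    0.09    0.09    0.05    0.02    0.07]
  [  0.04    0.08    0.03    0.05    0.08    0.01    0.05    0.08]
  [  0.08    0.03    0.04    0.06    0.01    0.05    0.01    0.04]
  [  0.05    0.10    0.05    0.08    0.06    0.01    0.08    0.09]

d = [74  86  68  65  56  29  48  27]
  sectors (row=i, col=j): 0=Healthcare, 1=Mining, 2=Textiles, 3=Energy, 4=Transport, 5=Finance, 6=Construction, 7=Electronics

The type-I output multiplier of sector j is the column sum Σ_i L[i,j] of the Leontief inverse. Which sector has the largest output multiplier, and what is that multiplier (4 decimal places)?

Electronics (2.2302)

Form M = I − A:
  [  0.92   -0.06   -0.06   -0.08   -0.07   -0.06   -0.06   -0.09]
  [ -0.06    0.96   -0.03   -0.04   -0.07   -0.10   -0.05   -0.08]
  [ -0.05   -0.08    0.90   -0.09   -0.07   -0.10   -0.01   -0.10]
  [ -0.07   -0.09   -0.09    0.93   -0.09   -0.10   -0.01   -0.06]
  [ -0.09   -0.02   -0.05   -0.09    0.91   -0.05   -0.02   -0.07]
  [ -0.04   -0.08   -0.03   -0.05   -0.08    0.99   -0.05   -0.08]
  [ -0.08   -0.03   -0.04   -0.06   -0.01   -0.05    0.99   -0.04]
  [ -0.05   -0.10   -0.05   -0.08   -0.06   -0.01   -0.08    0.91]
Leontief inverse L = M⁻¹:
  [  1.1531    0.1327    0.1242    0.1599    0.1482    0.1265    0.1031    0.1769]
  [  0.1195    1.0994    0.0799    0.1050    0.1344    0.1497    0.0872    0.1515]
  [  0.1263    0.1620    1.1706    0.1764    0.1585    0.1730    0.0573    0.1969]
  [  0.1448    0.1658    0.1569    1.1530    0.1757    0.1710    0.0549    0.1531]
  [  0.1549    0.0842    0.1081    0.1619    1.1614    0.1082    0.0571    0.1466]
  [  0.0956    0.1314    0.0764    0.1093    0.1378    1.0605    0.0823    0.1441]
  [  0.1218    0.0748    0.0786    0.1064    0.0571    0.0898    1.0363    0.0921]
  [  0.1181    0.1651    0.1086    0.1526    0.1302    0.0746    0.1190    1.1689]
Total output x = L · d:
  x_0 = 1.1531·74 + 0.1327·86 + 0.1242·68 + 0.1599·65 + 0.1482·56 + 0.1265·29 + 0.1031·48 + 0.1769·27 = 137.2733
  x_1 = 0.1195·74 + 1.0994·86 + 0.0799·68 + 0.1050·65 + 0.1344·56 + 0.1497·29 + 0.0872·48 + 0.1515·27 = 135.7889
  x_2 = 0.1263·74 + 0.1620·86 + 1.1706·68 + 0.1764·65 + 0.1585·56 + 0.1730·29 + 0.0573·48 + 0.1969·27 = 136.3069
  x_3 = 0.1448·74 + 0.1658·86 + 0.1569·68 + 1.1530·65 + 0.1757·56 + 0.1710·29 + 0.0549·48 + 0.1531·27 = 132.1544
  x_4 = 0.1549·74 + 0.0842·86 + 0.1081·68 + 0.1619·65 + 1.1614·56 + 0.1082·29 + 0.0571·48 + 0.1466·27 = 111.4634
  x_5 = 0.0956·74 + 0.1314·86 + 0.0764·68 + 0.1093·65 + 0.1378·56 + 1.0605·29 + 0.0823·48 + 0.1441·27 = 76.9827
  x_6 = 0.1218·74 + 0.0748·86 + 0.0786·68 + 0.1064·65 + 0.0571·56 + 0.0898·29 + 1.0363·48 + 0.0921·27 = 85.7372
  x_7 = 0.1181·74 + 0.1651·86 + 0.1086·68 + 0.1526·65 + 0.1302·56 + 0.0746·29 + 0.1190·48 + 1.1689·27 = 86.9746
Output multipliers (column sums of L):
  Healthcare: 2.0343
  Mining: 2.0154
  Textiles: 1.9032
  Energy: 2.1246
  Transport: 2.1032
  Finance: 1.9532
  Construction: 1.5972
  Electronics: 2.2302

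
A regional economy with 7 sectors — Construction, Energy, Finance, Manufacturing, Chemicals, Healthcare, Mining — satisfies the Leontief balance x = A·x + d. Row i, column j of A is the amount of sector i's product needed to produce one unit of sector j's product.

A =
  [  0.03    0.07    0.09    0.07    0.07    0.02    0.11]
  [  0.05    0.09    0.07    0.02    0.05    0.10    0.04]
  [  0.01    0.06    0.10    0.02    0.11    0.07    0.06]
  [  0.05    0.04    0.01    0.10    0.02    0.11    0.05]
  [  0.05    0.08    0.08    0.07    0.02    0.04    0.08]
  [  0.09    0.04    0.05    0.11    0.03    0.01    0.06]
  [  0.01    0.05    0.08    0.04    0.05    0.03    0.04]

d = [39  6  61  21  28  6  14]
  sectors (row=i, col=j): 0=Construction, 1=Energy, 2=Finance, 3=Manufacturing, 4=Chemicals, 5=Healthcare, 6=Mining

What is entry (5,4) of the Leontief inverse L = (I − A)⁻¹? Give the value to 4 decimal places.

Form M = I − A:
  [  0.97   -0.07   -0.09   -0.07   -0.07   -0.02   -0.11]
  [ -0.05    0.91   -0.07   -0.02   -0.05   -0.10   -0.04]
  [ -0.01   -0.06    0.90   -0.02   -0.11   -0.07   -0.06]
  [ -0.05   -0.04   -0.01    0.90   -0.02   -0.11   -0.05]
  [ -0.05   -0.08   -0.08   -0.07    0.98   -0.04   -0.08]
  [ -0.09   -0.04   -0.05   -0.11   -0.03    0.99   -0.06]
  [ -0.01   -0.05   -0.08   -0.04   -0.05   -0.03    0.96]
Leontief inverse L = M⁻¹:
  [  1.0574    0.1166    0.1431    0.1113    0.1096    0.0647    0.1539]
  [  0.0809    1.1340    0.1197    0.0614    0.0868    0.1375    0.0830]
  [  0.0391    0.1050    1.1522    0.0603    0.1473    0.1086    0.1031]
  [  0.0801    0.0749    0.0466    1.1452    0.0470    0.1443    0.0878]
  [  0.0765    0.1223    0.1276    0.1091    1.0573    0.0814    0.1207]
  [  0.1144    0.0787    0.0921    0.1503    0.0628    1.0492    0.1008]
  [  0.0294    0.0810    0.1152    0.0675    0.0769    0.0599    1.0693]
Total output x = L · d:
  x_0 = 1.0574·39 + 0.1166·6 + 0.1431·61 + 0.1113·21 + 0.1096·28 + 0.0647·6 + 0.1539·14 = 58.6158
  x_1 = 0.0809·39 + 1.1340·6 + 0.1197·61 + 0.0614·21 + 0.0868·28 + 0.1375·6 + 0.0830·14 = 22.9681
  x_2 = 0.0391·39 + 0.1050·6 + 1.1522·61 + 0.0603·21 + 0.1473·28 + 0.1086·6 + 0.1031·14 = 79.9228
  x_3 = 0.0801·39 + 0.0749·6 + 0.0466·61 + 1.1452·21 + 0.0470·28 + 0.1443·6 + 0.0878·14 = 33.8743
  x_4 = 0.0765·39 + 0.1223·6 + 0.1276·61 + 0.1091·21 + 1.0573·28 + 0.0814·6 + 0.1207·14 = 45.5763
  x_5 = 0.1144·39 + 0.0787·6 + 0.0921·61 + 0.1503·21 + 0.0628·28 + 1.0492·6 + 0.1008·14 = 23.1690
  x_6 = 0.0294·39 + 0.0810·6 + 0.1152·61 + 0.0675·21 + 0.0769·28 + 0.0599·6 + 1.0693·14 = 27.5596

L[5,4] = 0.0628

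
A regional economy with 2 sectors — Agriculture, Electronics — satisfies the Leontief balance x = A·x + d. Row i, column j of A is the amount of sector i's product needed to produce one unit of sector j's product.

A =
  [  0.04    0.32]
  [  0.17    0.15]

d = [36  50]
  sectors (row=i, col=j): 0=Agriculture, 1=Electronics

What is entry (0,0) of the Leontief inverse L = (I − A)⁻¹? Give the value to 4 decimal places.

L[0,0] = 1.1161

Form M = I − A:
  [  0.96   -0.32]
  [ -0.17    0.85]
Leontief inverse L = M⁻¹:
  [  1.1161    0.4202]
  [  0.2232    1.2605]
Total output x = L · d:
  x_0 = 1.1161·36 + 0.4202·50 = 61.1870
  x_1 = 0.2232·36 + 1.2605·50 = 71.0609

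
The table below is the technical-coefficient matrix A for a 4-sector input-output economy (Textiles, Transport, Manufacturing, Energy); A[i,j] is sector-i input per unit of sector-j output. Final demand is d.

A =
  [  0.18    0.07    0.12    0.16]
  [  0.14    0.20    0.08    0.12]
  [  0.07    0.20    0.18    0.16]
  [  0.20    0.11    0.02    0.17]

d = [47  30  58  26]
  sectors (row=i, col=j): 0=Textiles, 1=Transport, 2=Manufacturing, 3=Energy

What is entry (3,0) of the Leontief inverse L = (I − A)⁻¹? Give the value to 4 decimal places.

L[3,0] = 0.3766

Form M = I − A:
  [  0.82   -0.07   -0.12   -0.16]
  [ -0.14    0.80   -0.08   -0.12]
  [ -0.07   -0.20    0.82   -0.16]
  [ -0.20   -0.11   -0.02    0.83]
Leontief inverse L = M⁻¹:
  [  1.3596    0.2227    0.2290    0.3384]
  [  0.3212    1.3656    0.1874    0.2955]
  [  0.2679    0.3998    1.3065    0.3613]
  [  0.3766    0.2443    0.1115    1.3342]
Total output x = L · d:
  x_0 = 1.3596·47 + 0.2227·30 + 0.2290·58 + 0.3384·26 = 92.6638
  x_1 = 0.3212·47 + 1.3656·30 + 0.1874·58 + 0.2955·26 = 74.6201
  x_2 = 0.2679·47 + 0.3998·30 + 1.3065·58 + 0.3613·26 = 109.7568
  x_3 = 0.3766·47 + 0.2443·30 + 0.1115·58 + 1.3342·26 = 66.1881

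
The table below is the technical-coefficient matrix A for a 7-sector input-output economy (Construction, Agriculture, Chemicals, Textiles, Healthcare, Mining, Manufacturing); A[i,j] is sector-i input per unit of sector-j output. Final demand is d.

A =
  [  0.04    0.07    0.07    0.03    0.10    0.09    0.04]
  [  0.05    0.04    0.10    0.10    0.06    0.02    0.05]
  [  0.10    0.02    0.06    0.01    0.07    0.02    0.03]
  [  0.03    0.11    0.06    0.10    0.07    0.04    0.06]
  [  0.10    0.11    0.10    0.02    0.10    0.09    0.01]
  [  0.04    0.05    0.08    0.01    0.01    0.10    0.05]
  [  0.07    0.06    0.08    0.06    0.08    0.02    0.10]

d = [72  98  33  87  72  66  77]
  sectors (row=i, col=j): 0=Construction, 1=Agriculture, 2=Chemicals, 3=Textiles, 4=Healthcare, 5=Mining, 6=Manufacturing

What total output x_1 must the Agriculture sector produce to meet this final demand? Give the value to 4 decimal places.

148.9313

Form M = I − A:
  [  0.96   -0.07   -0.07   -0.03   -0.10   -0.09   -0.04]
  [ -0.05    0.96   -0.10   -0.10   -0.06   -0.02   -0.05]
  [ -0.10   -0.02    0.94   -0.01   -0.07   -0.02   -0.03]
  [ -0.03   -0.11   -0.06    0.90   -0.07   -0.04   -0.06]
  [ -0.10   -0.11   -0.10   -0.02    0.90   -0.09   -0.01]
  [ -0.04   -0.05   -0.08   -0.01   -0.01    0.90   -0.05]
  [ -0.07   -0.06   -0.08   -0.06   -0.08   -0.02    0.90]
Leontief inverse L = M⁻¹:
  [  1.0901    0.1181    0.1313    0.0606    0.1519    0.1340    0.0726]
  [  0.0975    1.0887    0.1557    0.1347    0.1140    0.0566    0.0834]
  [  0.1363    0.0551    1.1026    0.0295    0.1121    0.0530    0.0520]
  [  0.0814    0.1647    0.1255    1.1439    0.1285    0.0805    0.0991]
  [  0.1589    0.1653    0.1729    0.0561    1.1633    0.1433    0.0466]
  [  0.0756    0.0806    0.1239    0.0316    0.0453    1.1309    0.0774]
  [  0.1246    0.1141    0.1451    0.0983    0.1424    0.0621    1.1394]
Total output x = L · d:
  x_0 = 1.0901·72 + 0.1181·98 + 0.1313·33 + 0.0606·87 + 0.1519·72 + 0.1340·66 + 0.0726·77 = 125.0354
  x_1 = 0.0975·72 + 1.0887·98 + 0.1557·33 + 0.1347·87 + 0.1140·72 + 0.0566·66 + 0.0834·77 = 148.9313
  x_2 = 0.1363·72 + 0.0551·98 + 1.1026·33 + 0.0295·87 + 0.1121·72 + 0.0530·66 + 0.0520·77 = 69.7466
  x_3 = 0.0814·72 + 0.1647·98 + 0.1255·33 + 1.1439·87 + 0.1285·72 + 0.0805·66 + 0.0991·77 = 147.8530
  x_4 = 0.1589·72 + 0.1653·98 + 0.1729·33 + 0.0561·87 + 1.1633·72 + 0.1433·66 + 0.0466·77 = 135.0412
  x_5 = 0.0756·72 + 0.0806·98 + 0.1239·33 + 0.0316·87 + 0.0453·72 + 1.1309·66 + 0.0774·77 = 104.0397
  x_6 = 0.1246·72 + 0.1141·98 + 0.1451·33 + 0.0983·87 + 0.1424·72 + 0.0621·66 + 1.1394·77 = 135.5815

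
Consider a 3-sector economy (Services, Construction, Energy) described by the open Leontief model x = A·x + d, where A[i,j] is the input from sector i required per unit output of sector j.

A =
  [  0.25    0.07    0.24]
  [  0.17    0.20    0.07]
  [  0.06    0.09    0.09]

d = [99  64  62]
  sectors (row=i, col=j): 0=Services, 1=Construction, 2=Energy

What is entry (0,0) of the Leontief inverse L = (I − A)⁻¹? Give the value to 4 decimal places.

Form M = I − A:
  [  0.75   -0.07   -0.24]
  [ -0.17    0.80   -0.07]
  [ -0.06   -0.09    0.91]
Leontief inverse L = M⁻¹:
  [  1.4015    0.1656    0.3824]
  [  0.3086    1.2974    0.1812]
  [  0.1229    0.1392    1.1420]
Total output x = L · d:
  x_0 = 1.4015·99 + 0.1656·64 + 0.3824·62 = 173.0529
  x_1 = 0.3086·99 + 1.2974·64 + 0.1812·62 = 124.8138
  x_2 = 0.1229·99 + 0.1392·64 + 1.1420·62 = 91.8862

L[0,0] = 1.4015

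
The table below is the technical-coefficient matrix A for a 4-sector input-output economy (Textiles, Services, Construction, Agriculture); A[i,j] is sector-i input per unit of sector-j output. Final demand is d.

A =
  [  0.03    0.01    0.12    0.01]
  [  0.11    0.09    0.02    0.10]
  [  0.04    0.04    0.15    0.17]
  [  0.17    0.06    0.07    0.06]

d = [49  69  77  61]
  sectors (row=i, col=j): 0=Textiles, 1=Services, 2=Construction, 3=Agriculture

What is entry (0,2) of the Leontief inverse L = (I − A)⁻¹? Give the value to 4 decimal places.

Form M = I − A:
  [  0.97   -0.01   -0.12   -0.01]
  [ -0.11    0.91   -0.02   -0.10]
  [ -0.04   -0.04    0.85   -0.17]
  [ -0.17   -0.06   -0.07    0.94]
Leontief inverse L = M⁻¹:
  [  1.0467    0.0209    0.1516    0.0408]
  [  0.1513    1.1117    0.0583    0.1304]
  [  0.0976    0.0693    1.2106    0.2273]
  [  0.2062    0.0799    0.1213    1.0965]
Total output x = L · d:
  x_0 = 1.0467·49 + 0.0209·69 + 0.1516·77 + 0.0408·61 = 66.8885
  x_1 = 0.1513·49 + 1.1117·69 + 0.0583·77 + 0.1304·61 = 96.5657
  x_2 = 0.0976·49 + 0.0693·69 + 1.2106·77 + 0.2273·61 = 116.6484
  x_3 = 0.2062·49 + 0.0799·69 + 0.1213·77 + 1.0965·61 = 91.8408

L[0,2] = 0.1516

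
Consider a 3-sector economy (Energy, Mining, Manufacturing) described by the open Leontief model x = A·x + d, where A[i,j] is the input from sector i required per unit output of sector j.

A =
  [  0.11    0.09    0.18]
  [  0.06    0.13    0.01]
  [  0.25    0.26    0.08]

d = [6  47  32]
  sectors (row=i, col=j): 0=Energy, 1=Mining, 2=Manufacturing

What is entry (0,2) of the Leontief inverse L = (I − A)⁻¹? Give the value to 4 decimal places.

Form M = I − A:
  [  0.89   -0.09   -0.18]
  [ -0.06    0.87   -0.01]
  [ -0.25   -0.26    0.92]
Leontief inverse L = M⁻¹:
  [  1.2035    0.1955    0.2376]
  [  0.0870    1.1673    0.0297]
  [  0.3516    0.3830    1.1599]
Total output x = L · d:
  x_0 = 1.2035·6 + 0.1955·47 + 0.2376·32 = 24.0130
  x_1 = 0.0870·6 + 1.1673·47 + 0.0297·32 = 56.3369
  x_2 = 0.3516·6 + 0.3830·47 + 1.1599·32 = 57.2292

L[0,2] = 0.2376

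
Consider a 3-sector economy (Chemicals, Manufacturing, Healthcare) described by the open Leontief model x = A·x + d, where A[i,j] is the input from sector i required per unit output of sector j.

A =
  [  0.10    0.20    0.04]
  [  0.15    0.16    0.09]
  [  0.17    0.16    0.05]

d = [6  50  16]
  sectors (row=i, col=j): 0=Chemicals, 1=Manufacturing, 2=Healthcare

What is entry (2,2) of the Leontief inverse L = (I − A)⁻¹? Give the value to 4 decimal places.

Form M = I − A:
  [  0.90   -0.20   -0.04]
  [ -0.15    0.84   -0.09]
  [ -0.17   -0.16    0.95]
Leontief inverse L = M⁻¹:
  [  1.1748    0.2944    0.0774]
  [  0.2366    1.2716    0.1304]
  [  0.2501    0.2669    1.0884]
Total output x = L · d:
  x_0 = 1.1748·6 + 0.2944·50 + 0.0774·16 = 23.0090
  x_1 = 0.2366·6 + 1.2716·50 + 0.1304·16 = 67.0889
  x_2 = 0.2501·6 + 0.2669·50 + 1.0884·16 = 32.2587

L[2,2] = 1.0884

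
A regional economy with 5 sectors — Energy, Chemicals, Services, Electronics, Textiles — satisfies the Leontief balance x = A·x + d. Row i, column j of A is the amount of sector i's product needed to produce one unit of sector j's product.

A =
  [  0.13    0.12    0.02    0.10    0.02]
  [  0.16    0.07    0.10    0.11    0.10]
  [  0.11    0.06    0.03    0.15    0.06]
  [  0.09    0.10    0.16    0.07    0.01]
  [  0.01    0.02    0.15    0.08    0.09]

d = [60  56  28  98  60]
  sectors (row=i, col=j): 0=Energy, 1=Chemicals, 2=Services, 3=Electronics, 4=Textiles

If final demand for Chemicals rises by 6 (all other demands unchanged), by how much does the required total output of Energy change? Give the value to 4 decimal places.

Form M = I − A:
  [  0.87   -0.12   -0.02   -0.10   -0.02]
  [ -0.16    0.93   -0.10   -0.11   -0.10]
  [ -0.11   -0.06    0.97   -0.15   -0.06]
  [ -0.09   -0.10   -0.16    0.93   -0.01]
  [ -0.01   -0.02   -0.15   -0.08    0.91]
Leontief inverse L = M⁻¹:
  [  1.2108    0.1807    0.0798    0.1690    0.0536]
  [  0.2561    1.1450    0.1796    0.2044    0.1455]
  [  0.1846    0.1201    1.0975    0.2190    0.0920]
  [  0.1772    0.1619    0.2180    1.1528    0.0487]
  [  0.0649    0.0612    0.2049    0.1438    1.1221]
Total output x = L · d:
  x_0 = 1.2108·60 + 0.1807·56 + 0.0798·28 + 0.1690·98 + 0.0536·60 = 104.7866
  x_1 = 0.2561·60 + 1.1450·56 + 0.1796·28 + 0.2044·98 + 0.1455·60 = 113.2826
  x_2 = 0.1846·60 + 0.1201·56 + 1.0975·28 + 0.2190·98 + 0.0920·60 = 75.5135
  x_3 = 0.1772·60 + 0.1619·56 + 0.2180·28 + 1.1528·98 + 0.0487·60 = 141.7054
  x_4 = 0.0649·60 + 0.0612·56 + 0.2049·28 + 0.1438·98 + 1.1221·60 = 94.4802
Δx_0 = L[0,1] · Δd_1 = 0.1807 · 6 = 1.0843

1.0843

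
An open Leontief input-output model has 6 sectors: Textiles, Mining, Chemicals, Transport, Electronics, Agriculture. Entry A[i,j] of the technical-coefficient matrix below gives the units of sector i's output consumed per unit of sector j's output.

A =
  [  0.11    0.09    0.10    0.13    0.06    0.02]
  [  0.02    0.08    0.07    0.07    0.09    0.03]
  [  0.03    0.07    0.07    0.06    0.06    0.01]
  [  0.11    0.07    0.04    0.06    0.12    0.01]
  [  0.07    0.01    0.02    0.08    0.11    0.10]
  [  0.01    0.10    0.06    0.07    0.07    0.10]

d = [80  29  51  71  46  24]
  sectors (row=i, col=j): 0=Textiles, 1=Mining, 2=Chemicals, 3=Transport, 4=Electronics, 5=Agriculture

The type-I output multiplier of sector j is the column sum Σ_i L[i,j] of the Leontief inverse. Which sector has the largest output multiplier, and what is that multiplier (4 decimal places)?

Electronics (1.8608)

Form M = I − A:
  [  0.89   -0.09   -0.10   -0.13   -0.06   -0.02]
  [ -0.02    0.92   -0.07   -0.07   -0.09   -0.03]
  [ -0.03   -0.07    0.93   -0.06   -0.06   -0.01]
  [ -0.11   -0.07   -0.04    0.94   -0.12   -0.01]
  [ -0.07   -0.01   -0.02   -0.08    0.89   -0.10]
  [ -0.01   -0.10   -0.06   -0.07   -0.07    0.90]
Leontief inverse L = M⁻¹:
  [  1.1675    0.1476    0.1512    0.1972    0.1343    0.0497]
  [  0.0544    1.1164    0.1015    0.1136    0.1432    0.0567]
  [  0.0597    0.1011    1.0976    0.0969    0.1036    0.0295]
  [  0.1581    0.1130    0.0801    1.1177    0.1814    0.0407]
  [  0.1129    0.0529    0.0558    0.1327    1.1689    0.1362]
  [  0.0441    0.1453    0.0967    0.1185    0.1293    1.1337]
Total output x = L · d:
  x_0 = 1.1675·80 + 0.1476·29 + 0.1512·51 + 0.1972·71 + 0.1343·46 + 0.0497·24 = 126.7679
  x_1 = 0.0544·80 + 1.1164·29 + 0.1015·51 + 0.1136·71 + 0.1432·46 + 0.0567·24 = 57.9161
  x_2 = 0.0597·80 + 0.1011·29 + 1.0976·51 + 0.0969·71 + 0.1036·46 + 0.0295·24 = 76.0363
  x_3 = 0.1581·80 + 0.1130·29 + 0.0801·51 + 1.1177·71 + 0.1814·46 + 0.0407·24 = 108.6895
  x_4 = 0.1129·80 + 0.0529·29 + 0.0558·51 + 0.1327·71 + 1.1689·46 + 0.1362·24 = 79.8802
  x_5 = 0.0441·80 + 0.1453·29 + 0.0967·51 + 0.1185·71 + 0.1293·46 + 1.1337·24 = 54.2459
Output multipliers (column sums of L):
  Textiles: 1.5968
  Mining: 1.6762
  Chemicals: 1.5829
  Transport: 1.7766
  Electronics: 1.8608
  Agriculture: 1.4466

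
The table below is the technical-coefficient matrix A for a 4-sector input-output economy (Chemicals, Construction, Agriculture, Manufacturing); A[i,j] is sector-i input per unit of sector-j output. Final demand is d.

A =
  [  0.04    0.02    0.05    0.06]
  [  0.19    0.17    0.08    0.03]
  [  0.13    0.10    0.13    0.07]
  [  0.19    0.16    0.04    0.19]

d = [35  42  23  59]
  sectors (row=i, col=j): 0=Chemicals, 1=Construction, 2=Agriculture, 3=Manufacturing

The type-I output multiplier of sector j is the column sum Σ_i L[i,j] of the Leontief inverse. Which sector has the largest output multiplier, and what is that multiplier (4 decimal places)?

Form M = I − A:
  [  0.96   -0.02   -0.05   -0.06]
  [ -0.19    0.83   -0.08   -0.03]
  [ -0.13   -0.10    0.87   -0.07]
  [ -0.19   -0.16   -0.04    0.81]
Leontief inverse L = M⁻¹:
  [  1.0788    0.0515    0.0708    0.0879]
  [  0.2796    1.2428    0.1340    0.0783]
  [  0.2190    0.1719    1.1836    0.1249]
  [  0.3191    0.2661    0.1015    1.2768]
Total output x = L · d:
  x_0 = 1.0788·35 + 0.0515·42 + 0.0708·23 + 0.0879·59 = 46.7377
  x_1 = 0.2796·35 + 1.2428·42 + 0.1340·23 + 0.0783·59 = 69.6852
  x_2 = 0.2190·35 + 0.1719·42 + 1.1836·23 + 0.1249·59 = 49.4772
  x_3 = 0.3191·35 + 0.2661·42 + 0.1015·23 + 1.2768·59 = 100.0110
Output multipliers (column sums of L):
  Chemicals: 1.8966
  Construction: 1.7323
  Agriculture: 1.4898
  Manufacturing: 1.5680

Chemicals (1.8966)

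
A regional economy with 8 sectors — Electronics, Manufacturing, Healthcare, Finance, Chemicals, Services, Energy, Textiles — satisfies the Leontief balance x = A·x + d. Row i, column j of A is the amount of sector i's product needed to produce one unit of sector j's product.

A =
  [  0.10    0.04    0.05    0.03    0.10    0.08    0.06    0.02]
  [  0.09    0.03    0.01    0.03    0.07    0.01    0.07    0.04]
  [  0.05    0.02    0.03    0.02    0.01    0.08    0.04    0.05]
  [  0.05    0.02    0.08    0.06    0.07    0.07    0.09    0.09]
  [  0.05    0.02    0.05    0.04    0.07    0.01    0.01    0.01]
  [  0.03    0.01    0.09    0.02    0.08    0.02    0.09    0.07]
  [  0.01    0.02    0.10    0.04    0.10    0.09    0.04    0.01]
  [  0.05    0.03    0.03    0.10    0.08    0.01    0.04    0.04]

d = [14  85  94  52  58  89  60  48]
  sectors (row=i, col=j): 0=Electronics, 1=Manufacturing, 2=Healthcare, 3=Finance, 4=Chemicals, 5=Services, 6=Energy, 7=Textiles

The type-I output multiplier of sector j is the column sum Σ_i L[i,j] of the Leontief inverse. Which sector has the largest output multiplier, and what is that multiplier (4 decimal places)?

Chemicals (1.9424)

Form M = I − A:
  [  0.90   -0.04   -0.05   -0.03   -0.10   -0.08   -0.06   -0.02]
  [ -0.09    0.97   -0.01   -0.03   -0.07   -0.01   -0.07   -0.04]
  [ -0.05   -0.02    0.97   -0.02   -0.01   -0.08   -0.04   -0.05]
  [ -0.05   -0.02   -0.08    0.94   -0.07   -0.07   -0.09   -0.09]
  [ -0.05   -0.02   -0.05   -0.04    0.93   -0.01   -0.01   -0.01]
  [ -0.03   -0.01   -0.09   -0.02   -0.08    0.98   -0.09   -0.07]
  [ -0.01   -0.02   -0.10   -0.04   -0.10   -0.09    0.96   -0.01]
  [ -0.05   -0.03   -0.03   -0.10   -0.08   -0.01   -0.04    0.96]
Leontief inverse L = M⁻¹:
  [  1.1419    0.0583    0.0951    0.0589    0.1575    0.1170    0.0997    0.0479]
  [  0.1219    1.0446    0.0430    0.0542    0.1152    0.0388    0.0979    0.0584]
  [  0.0750    0.0314    1.0597    0.0406    0.0472    0.1033    0.0680    0.0706]
  [  0.0916    0.0396    0.1305    1.0977    0.1316    0.1119    0.1340    0.1242]
  [  0.0740    0.0301    0.0722    0.0563    1.0986    0.0305    0.0305    0.0258]
  [  0.0607    0.0249    0.1266    0.0481    0.1247    1.0525    0.1192    0.0927]
  [  0.0403    0.0332    0.1378    0.0634    0.1419    0.1197    1.0725    0.0367]
  [  0.0836    0.0449    0.0661    0.1282    0.1257    0.0407    0.0728    1.0658]
Total output x = L · d:
  x_0 = 1.1419·14 + 0.0583·85 + 0.0951·94 + 0.0589·52 + 0.1575·58 + 0.1170·89 + 0.0997·60 + 0.0479·48 = 60.7676
  x_1 = 0.1219·14 + 1.0446·85 + 0.0430·94 + 0.0542·52 + 0.1152·58 + 0.0388·89 + 0.0979·60 + 0.0584·48 = 116.1619
  x_2 = 0.0750·14 + 0.0314·85 + 1.0597·94 + 0.0406·52 + 0.0472·58 + 0.1033·89 + 0.0680·60 + 0.0706·48 = 124.8370
  x_3 = 0.0916·14 + 0.0396·85 + 0.1305·94 + 1.0977·52 + 0.1316·58 + 0.1119·89 + 0.1340·60 + 0.1242·48 = 105.5759
  x_4 = 0.0740·14 + 0.0301·85 + 0.0722·94 + 0.0563·52 + 1.0986·58 + 0.0305·89 + 0.0305·60 + 0.0258·48 = 82.8115
  x_5 = 0.0607·14 + 0.0249·85 + 0.1266·94 + 0.0481·52 + 0.1247·58 + 1.0525·89 + 0.1192·60 + 0.0927·48 = 129.8726
  x_6 = 0.0403·14 + 0.0332·85 + 0.1378·94 + 0.0634·52 + 0.1419·58 + 0.1197·89 + 1.0725·60 + 0.0367·48 = 104.6358
  x_7 = 0.0836·14 + 0.0449·85 + 0.0661·94 + 0.1282·52 + 0.1257·58 + 0.0407·89 + 0.0728·60 + 1.0658·48 = 84.3073
Output multipliers (column sums of L):
  Electronics: 1.6890
  Manufacturing: 1.3069
  Healthcare: 1.7308
  Finance: 1.5473
  Chemicals: 1.9424
  Services: 1.6144
  Energy: 1.6947
  Textiles: 1.5221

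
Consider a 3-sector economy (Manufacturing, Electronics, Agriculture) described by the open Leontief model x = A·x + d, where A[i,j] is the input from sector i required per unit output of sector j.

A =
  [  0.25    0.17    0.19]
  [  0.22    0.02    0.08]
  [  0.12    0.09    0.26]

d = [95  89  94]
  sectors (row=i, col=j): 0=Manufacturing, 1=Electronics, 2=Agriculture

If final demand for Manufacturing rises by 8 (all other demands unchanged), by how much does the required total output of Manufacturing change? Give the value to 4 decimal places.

11.8902

Form M = I − A:
  [  0.75   -0.17   -0.19]
  [ -0.22    0.98   -0.08]
  [ -0.12   -0.09    0.74]
Leontief inverse L = M⁻¹:
  [  1.4863    0.2958    0.4136]
  [  0.3569    1.1017    0.2107]
  [  0.2844    0.1820    1.4440]
Total output x = L · d:
  x_0 = 1.4863·95 + 0.2958·89 + 0.4136·94 = 206.4007
  x_1 = 0.3569·95 + 1.1017·89 + 0.2107·94 = 151.7597
  x_2 = 0.2844·95 + 0.1820·89 + 1.4440·94 = 178.9547
Δx_0 = L[0,0] · Δd_0 = 1.4863 · 8 = 11.8902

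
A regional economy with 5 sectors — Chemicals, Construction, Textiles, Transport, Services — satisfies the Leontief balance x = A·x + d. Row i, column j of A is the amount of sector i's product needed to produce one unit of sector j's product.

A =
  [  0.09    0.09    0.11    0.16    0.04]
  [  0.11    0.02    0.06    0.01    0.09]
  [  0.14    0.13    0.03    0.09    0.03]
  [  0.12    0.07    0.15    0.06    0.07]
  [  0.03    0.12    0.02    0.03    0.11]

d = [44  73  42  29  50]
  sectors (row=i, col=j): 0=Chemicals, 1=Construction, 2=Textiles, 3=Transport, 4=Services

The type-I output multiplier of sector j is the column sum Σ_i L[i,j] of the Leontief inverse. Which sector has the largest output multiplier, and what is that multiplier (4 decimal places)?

Form M = I − A:
  [  0.91   -0.09   -0.11   -0.16   -0.04]
  [ -0.11    0.98   -0.06   -0.01   -0.09]
  [ -0.14   -0.13    0.97   -0.09   -0.03]
  [ -0.12   -0.07   -0.15    0.94   -0.07]
  [ -0.03   -0.12   -0.02   -0.03    0.89]
Leontief inverse L = M⁻¹:
  [  1.1782    0.1593    0.1798    0.2224    0.0926]
  [  0.1539    1.0655    0.0937    0.0504    0.1218]
  [  0.2115    0.1837    1.0902    0.1448    0.0762]
  [  0.2010    0.1408    0.2076    1.1232    0.1186]
  [  0.0720    0.1579    0.0502    0.0554    1.1488]
Total output x = L · d:
  x_0 = 1.1782·44 + 0.1593·73 + 0.1798·42 + 0.2224·29 + 0.0926·50 = 82.0977
  x_1 = 0.1539·44 + 1.0655·73 + 0.0937·42 + 0.0504·29 + 0.1218·50 = 96.0326
  x_2 = 0.2115·44 + 0.1837·73 + 1.0902·42 + 0.1448·29 + 0.0762·50 = 76.5198
  x_3 = 0.2010·44 + 0.1408·73 + 0.2076·42 + 1.1232·29 + 0.1186·50 = 66.3421
  x_4 = 0.0720·44 + 0.1579·73 + 0.0502·42 + 0.0554·29 + 1.1488·50 = 75.8511
Output multipliers (column sums of L):
  Chemicals: 1.8166
  Construction: 1.7071
  Textiles: 1.6215
  Transport: 1.5962
  Services: 1.5581

Chemicals (1.8166)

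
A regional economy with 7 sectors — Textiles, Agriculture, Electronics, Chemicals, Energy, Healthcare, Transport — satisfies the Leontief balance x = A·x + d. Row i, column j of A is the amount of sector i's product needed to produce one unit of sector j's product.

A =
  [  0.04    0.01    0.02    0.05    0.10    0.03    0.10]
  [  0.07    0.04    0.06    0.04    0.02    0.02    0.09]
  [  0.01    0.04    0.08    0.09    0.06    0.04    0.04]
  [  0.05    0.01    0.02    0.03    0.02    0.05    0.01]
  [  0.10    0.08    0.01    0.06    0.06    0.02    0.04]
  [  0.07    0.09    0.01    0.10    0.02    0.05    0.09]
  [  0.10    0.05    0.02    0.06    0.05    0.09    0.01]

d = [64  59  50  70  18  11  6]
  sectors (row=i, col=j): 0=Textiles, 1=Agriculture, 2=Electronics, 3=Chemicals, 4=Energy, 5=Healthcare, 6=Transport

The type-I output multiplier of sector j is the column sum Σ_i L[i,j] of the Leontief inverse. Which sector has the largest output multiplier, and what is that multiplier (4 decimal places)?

Form M = I − A:
  [  0.96   -0.01   -0.02   -0.05   -0.10   -0.03   -0.10]
  [ -0.07    0.96   -0.06   -0.04   -0.02   -0.02   -0.09]
  [ -0.01   -0.04    0.92   -0.09   -0.06   -0.04   -0.04]
  [ -0.05   -0.01   -0.02    0.97   -0.02   -0.05   -0.01]
  [ -0.10   -0.08   -0.01   -0.06    0.94   -0.02   -0.04]
  [ -0.07   -0.09   -0.01   -0.10   -0.02    0.95   -0.09]
  [ -0.10   -0.05   -0.02   -0.06   -0.05   -0.09    0.99]
Leontief inverse L = M⁻¹:
  [  1.0791    0.0357    0.0322    0.0813    0.1271    0.0549    0.1245]
  [  0.1021    1.0608    0.0765    0.0708    0.0470    0.0445    0.1165]
  [  0.0425    0.0637    1.0977    0.1223    0.0833    0.0632    0.0648]
  [  0.0676    0.0229    0.0274    1.0482    0.0345    0.0623    0.0277]
  [  0.1364    0.1019    0.0254    0.0898    1.0888    0.0421    0.0728]
  [  0.1125    0.1155    0.0279    0.1352    0.0487    1.0797    0.1245]
  [  0.1362    0.0755    0.0348    0.0946    0.0784    0.1131    1.0465]
Total output x = L · d:
  x_0 = 1.0791·64 + 0.0357·59 + 0.0322·50 + 0.0813·70 + 0.1271·18 + 0.0549·11 + 0.1245·6 = 82.1063
  x_1 = 0.1021·64 + 1.0608·59 + 0.0765·50 + 0.0708·70 + 0.0470·18 + 0.0445·11 + 0.1165·6 = 79.9369
  x_2 = 0.0425·64 + 0.0637·59 + 1.0977·50 + 0.1223·70 + 0.0833·18 + 0.0632·11 + 0.0648·6 = 72.5112
  x_3 = 0.0676·64 + 0.0229·59 + 0.0274·50 + 1.0482·70 + 0.0345·18 + 0.0623·11 + 0.0277·6 = 81.8909
  x_4 = 0.1364·64 + 0.1019·59 + 0.0254·50 + 0.0898·70 + 1.0888·18 + 0.0421·11 + 0.0728·6 = 42.7983
  x_5 = 0.1125·64 + 0.1155·59 + 0.0279·50 + 0.1352·70 + 0.0487·18 + 1.0797·11 + 0.1245·6 = 38.3728
  x_6 = 0.1362·64 + 0.0755·59 + 0.0348·50 + 0.0946·70 + 0.0784·18 + 0.1131·11 + 1.0465·6 = 30.4693
Output multipliers (column sums of L):
  Textiles: 1.6764
  Agriculture: 1.4760
  Electronics: 1.3219
  Chemicals: 1.6422
  Energy: 1.5079
  Healthcare: 1.4599
  Transport: 1.5773

Textiles (1.6764)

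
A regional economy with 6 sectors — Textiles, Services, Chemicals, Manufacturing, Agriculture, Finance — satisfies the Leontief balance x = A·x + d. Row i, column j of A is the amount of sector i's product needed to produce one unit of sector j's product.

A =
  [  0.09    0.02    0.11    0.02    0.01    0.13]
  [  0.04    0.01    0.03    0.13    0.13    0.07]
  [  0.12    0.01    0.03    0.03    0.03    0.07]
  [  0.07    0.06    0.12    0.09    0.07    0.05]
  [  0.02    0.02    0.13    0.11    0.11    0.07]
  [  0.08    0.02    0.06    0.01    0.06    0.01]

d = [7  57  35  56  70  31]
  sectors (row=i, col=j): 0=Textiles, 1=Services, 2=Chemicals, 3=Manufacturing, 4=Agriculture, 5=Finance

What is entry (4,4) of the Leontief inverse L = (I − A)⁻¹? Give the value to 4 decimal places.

Form M = I − A:
  [  0.91   -0.02   -0.11   -0.02   -0.01   -0.13]
  [ -0.04    0.99   -0.03   -0.13   -0.13   -0.07]
  [ -0.12   -0.01    0.97   -0.03   -0.03   -0.07]
  [ -0.07   -0.06   -0.12    0.91   -0.07   -0.05]
  [ -0.02   -0.02   -0.13   -0.11    0.89   -0.07]
  [ -0.08   -0.02   -0.06   -0.01   -0.06    0.99]
Leontief inverse L = M⁻¹:
  [  1.1387    0.0311    0.1504    0.0407    0.0369    0.1670]
  [  0.0847    1.0291    0.0935    0.1744    0.1757    0.1117]
  [  0.1558    0.0200    1.0686    0.0489    0.0515    0.1035]
  [  0.1254    0.0774    0.1784    1.1335    0.1146    0.0999]
  [  0.0743    0.0385    0.1909    0.1545    1.1564    0.1155]
  [  0.1089    0.0276    0.0922    0.0306    0.0809    1.0401]
Total output x = L · d:
  x_0 = 1.1387·7 + 0.0311·57 + 0.1504·35 + 0.0407·56 + 0.0369·70 + 0.1670·31 = 25.0481
  x_1 = 0.0847·7 + 1.0291·57 + 0.0935·35 + 0.1744·56 + 0.1757·70 + 0.1117·31 = 88.0528
  x_2 = 0.1558·7 + 0.0200·57 + 1.0686·35 + 0.0489·56 + 0.0515·70 + 0.1035·31 = 49.1860
  x_3 = 0.1254·7 + 0.0774·57 + 0.1784·35 + 1.1335·56 + 0.1146·70 + 0.0999·31 = 86.1301
  x_4 = 0.0743·7 + 0.0385·57 + 0.1909·35 + 0.1545·56 + 1.1564·70 + 0.1155·31 = 102.5768
  x_5 = 0.1089·7 + 0.0276·57 + 0.0922·35 + 0.0306·56 + 0.0809·70 + 1.0401·31 = 45.1838

L[4,4] = 1.1564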